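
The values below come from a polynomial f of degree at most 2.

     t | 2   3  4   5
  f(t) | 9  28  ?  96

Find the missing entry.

57

On equispaced nodes a degree-2 polynomial has vanishing third forward difference, so
  - f(2) + 3·f(3) - 3·f(4) + f(5) = 0.
Substituting the known values and solving for f(4):
  -3·f(4) = -171
  f(4) = 57.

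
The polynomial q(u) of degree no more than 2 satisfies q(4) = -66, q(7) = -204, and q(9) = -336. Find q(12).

Write q(u) = au^2 + bu + c. Substituting each data point gives a linear system:
  16a + 4b + c = -66
  49a + 7b + c = -204
  81a + 9b + c = -336
Solving the system yields a = -4, b = -2, c = 6.
So q(u) = -4u^2 - 2u + 6.
Then q(12) = -594.

-594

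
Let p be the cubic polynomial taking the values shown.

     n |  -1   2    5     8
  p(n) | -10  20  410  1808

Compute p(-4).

Forward differences of the values at n = -1, 2, 5, 8:
  p  : -10  20  410  1808
  Δ  : 30  390  1398
  Δ^2: 360  1008
  Δ^3: 648
The third differences are constant, confirming degree 3.
Interpolating (Newton forward form) and evaluating at n = -4 gives p(-4) = -328.

-328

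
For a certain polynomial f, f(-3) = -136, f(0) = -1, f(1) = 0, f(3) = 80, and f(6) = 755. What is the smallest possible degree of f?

Divided differences on the nodes -3, 0, 1, 3, 6:
  order 0: -136  -1  0  80  755
  order 1: 45  1  40  225
  order 2: -11  13  37
  order 3: 4  4
  order 4: 0
The order-3 divided differences are all 4 (nonzero) and every higher order vanishes, so the data lies on a polynomial of degree exactly 3.

3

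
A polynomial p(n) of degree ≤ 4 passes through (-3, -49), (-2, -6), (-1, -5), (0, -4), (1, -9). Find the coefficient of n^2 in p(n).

-1

Write p(n) = an^4 + bn^3 + cn^2 + dn + e. Substituting each data point gives a linear system:
  81a - 27b + 9c - 3d + e = -49
  16a - 8b + 4c - 2d + e = -6
  a - b + c - d + e = -5
  e = -4
  a + b + c + d + e = -9
Solving the system yields a = -2, b = -5, c = -1, d = 3, e = -4.
So p(n) = -2n^4 - 5n^3 - n^2 + 3n - 4.
The coefficient of n^2 is -1.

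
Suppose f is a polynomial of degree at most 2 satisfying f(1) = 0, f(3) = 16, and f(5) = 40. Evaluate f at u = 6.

Write f(u) = au^2 + bu + c. Substituting each data point gives a linear system:
  a + b + c = 0
  9a + 3b + c = 16
  25a + 5b + c = 40
Solving the system yields a = 1, b = 4, c = -5.
So f(u) = u² + 4u - 5.
Then f(6) = 55.

55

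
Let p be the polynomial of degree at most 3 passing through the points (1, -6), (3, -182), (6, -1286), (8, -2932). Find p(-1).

2

Write p(u) = au^3 + bu^2 + cu + d. Substituting each data point gives a linear system:
  a + b + c + d = -6
  27a + 9b + 3c + d = -182
  216a + 36b + 6c + d = -1286
  512a + 64b + 8c + d = -2932
Solving the system yields a = -5, b = -6, c = 1, d = 4.
So p(u) = -5u³ - 6u² + u + 4.
Then p(-1) = 2.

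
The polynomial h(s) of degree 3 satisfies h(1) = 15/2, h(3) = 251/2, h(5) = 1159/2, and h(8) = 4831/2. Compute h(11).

Write h(s) = as^3 + bs^2 + cs + d. Substituting each data point gives a linear system:
  a + b + c + d = 15/2
  27a + 9b + 3c + d = 251/2
  125a + 25b + 5c + d = 1159/2
  512a + 64b + 8c + d = 4831/2
Solving the system yields a = 5, b = -3, c = 6, d = -1/2.
So h(s) = 5s^3 - 3s^2 + 6s - 1/2.
Then h(11) = 12715/2.

12715/2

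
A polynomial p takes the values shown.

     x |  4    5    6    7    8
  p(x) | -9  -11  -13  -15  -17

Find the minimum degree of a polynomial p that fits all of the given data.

Forward differences of the values at x = 4, 5, 6, 7, 8:
  p  : -9  -11  -13  -15  -17
  Δ  : -2  -2  -2  -2
  Δ^2: 0  0  0
  Δ^3: 0  0
  Δ^4: 0
The first differences are constant (-2) and nonzero, while all higher differences vanish, so the minimal degree is 1.

1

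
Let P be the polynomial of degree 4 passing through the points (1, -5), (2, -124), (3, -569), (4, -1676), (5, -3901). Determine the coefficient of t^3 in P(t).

-6

Write P(t) = at^4 + bt^3 + ct^2 + dt + e. Substituting each data point gives a linear system:
  a + b + c + d + e = -5
  16a + 8b + 4c + 2d + e = -124
  81a + 27b + 9c + 3d + e = -569
  256a + 64b + 16c + 4d + e = -1676
  625a + 125b + 25c + 5d + e = -3901
Solving the system yields a = -5, b = -6, c = -2, d = 4, e = 4.
So P(t) = -5t^4 - 6t^3 - 2t^2 + 4t + 4.
The coefficient of t^3 is -6.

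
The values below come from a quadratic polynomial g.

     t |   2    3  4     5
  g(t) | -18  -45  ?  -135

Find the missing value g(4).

The 3 known points determine the degree-2 polynomial uniquely.
Write g(t) = at^2 + bt + c. Substituting each data point gives a linear system:
  4a + 2b + c = -18
  9a + 3b + c = -45
  25a + 5b + c = -135
Solving the system yields a = -6, b = 3, c = 0.
So g(t) = -6t² + 3t.
Then g(4) = -84.

-84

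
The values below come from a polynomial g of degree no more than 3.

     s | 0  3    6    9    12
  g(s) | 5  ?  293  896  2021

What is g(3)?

The 4 known points determine the degree-3 polynomial uniquely.
Write g(s) = as^3 + bs^2 + cs + d. Substituting each data point gives a linear system:
  d = 5
  216a + 36b + 6c + d = 293
  729a + 81b + 9c + d = 896
  1728a + 144b + 12c + d = 2021
Solving the system yields a = 1, b = 2, c = 0, d = 5.
So g(s) = s³ + 2s² + 5.
Then g(3) = 50.

50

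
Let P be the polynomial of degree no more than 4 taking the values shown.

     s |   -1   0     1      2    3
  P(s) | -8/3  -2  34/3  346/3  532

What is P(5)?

11734/3

Write P(s) = as^4 + bs^3 + cs^2 + ds + e. Substituting each data point gives a linear system:
  a - b + c - d + e = -8/3
  e = -2
  a + b + c + d + e = 34/3
  16a + 8b + 4c + 2d + e = 346/3
  81a + 27b + 9c + 3d + e = 532
Solving the system yields a = 6, b = 1, c = 1/3, d = 6, e = -2.
So P(s) = 6s^4 + s^3 + (1/3)s^2 + 6s - 2.
Then P(5) = 11734/3.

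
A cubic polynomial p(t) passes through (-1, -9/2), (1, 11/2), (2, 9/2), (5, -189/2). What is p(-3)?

19/2

Write p(t) = at^3 + bt^2 + ct + d. Substituting each data point gives a linear system:
  -a + b - c + d = -9/2
  a + b + c + d = 11/2
  8a + 4b + 2c + d = 9/2
  125a + 25b + 5c + d = -189/2
Solving the system yields a = -1, b = 0, c = 6, d = 1/2.
So p(t) = -t^3 + 6t + 1/2.
Then p(-3) = 19/2.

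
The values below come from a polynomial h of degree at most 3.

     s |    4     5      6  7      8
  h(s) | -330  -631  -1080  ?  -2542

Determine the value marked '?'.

-1707

The 4 known points determine the degree-3 polynomial uniquely.
Write h(s) = as^3 + bs^2 + cs + d. Substituting each data point gives a linear system:
  64a + 16b + 4c + d = -330
  125a + 25b + 5c + d = -631
  216a + 36b + 6c + d = -1080
  512a + 64b + 8c + d = -2542
Solving the system yields a = -5, b = 1, c = -5, d = -6.
So h(s) = -5s³ + s² - 5s - 6.
Then h(7) = -1707.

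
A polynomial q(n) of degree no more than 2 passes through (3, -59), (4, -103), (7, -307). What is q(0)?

1

Write q(n) = an^2 + bn + c. Substituting each data point gives a linear system:
  9a + 3b + c = -59
  16a + 4b + c = -103
  49a + 7b + c = -307
Solving the system yields a = -6, b = -2, c = 1.
So q(n) = -6n² - 2n + 1.
Then q(0) = 1.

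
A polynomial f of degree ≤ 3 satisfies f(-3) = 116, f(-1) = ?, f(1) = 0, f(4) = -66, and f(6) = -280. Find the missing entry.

14

The 4 known points determine the degree-3 polynomial uniquely.
Write f(n) = an^3 + bn^2 + cn + d. Substituting each data point gives a linear system:
  -27a + 9b - 3c + d = 116
  a + b + c + d = 0
  64a + 16b + 4c + d = -66
  216a + 36b + 6c + d = -280
Solving the system yields a = -2, b = 5, c = -5, d = 2.
So f(n) = -2n^3 + 5n^2 - 5n + 2.
Then f(-1) = 14.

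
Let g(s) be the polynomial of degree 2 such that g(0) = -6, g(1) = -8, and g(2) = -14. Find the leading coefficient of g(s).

Write g(s) = as^2 + bs + c. Substituting each data point gives a linear system:
  c = -6
  a + b + c = -8
  4a + 2b + c = -14
Solving the system yields a = -2, b = 0, c = -6.
So g(s) = -2s² - 6.
The leading coefficient is -2.

-2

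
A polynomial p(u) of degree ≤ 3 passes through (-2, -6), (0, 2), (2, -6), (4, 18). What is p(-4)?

-78

Forward differences of the values at u = -2, 0, 2, 4:
  p  : -6  2  -6  18
  Δ  : 8  -8  24
  Δ^2: -16  32
  Δ^3: 48
The third differences are constant, confirming degree 3.
Interpolating (Newton forward form) and evaluating at u = -4 gives p(-4) = -78.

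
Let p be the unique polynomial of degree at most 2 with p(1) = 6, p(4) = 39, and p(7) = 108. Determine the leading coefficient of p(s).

2

Write p(s) = as^2 + bs + c. Substituting each data point gives a linear system:
  a + b + c = 6
  16a + 4b + c = 39
  49a + 7b + c = 108
Solving the system yields a = 2, b = 1, c = 3.
So p(s) = 2s^2 + s + 3.
The leading coefficient is 2.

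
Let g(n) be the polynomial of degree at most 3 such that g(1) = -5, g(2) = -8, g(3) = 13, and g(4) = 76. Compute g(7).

697

Forward differences of the values at n = 1, 2, 3, 4:
  g  : -5  -8  13  76
  Δ  : -3  21  63
  Δ^2: 24  42
  Δ^3: 18
The third differences are constant, confirming degree 3.
Interpolating (Newton forward form) and evaluating at n = 7 gives g(7) = 697.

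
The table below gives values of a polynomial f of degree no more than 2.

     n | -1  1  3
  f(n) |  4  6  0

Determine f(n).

f(n) = -n^2 + n + 6

Write f(n) = an^2 + bn + c. Substituting each data point gives a linear system:
  a - b + c = 4
  a + b + c = 6
  9a + 3b + c = 0
Solving the system yields a = -1, b = 1, c = 6.
So f(n) = -n^2 + n + 6.
Check: f(-1) = 4. ✓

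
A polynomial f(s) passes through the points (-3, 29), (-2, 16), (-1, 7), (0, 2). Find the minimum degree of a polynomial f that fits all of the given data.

Forward differences of the values at s = -3, -2, -1, 0:
  f  : 29  16  7  2
  Δ  : -13  -9  -5
  Δ^2: 4  4
  Δ^3: 0
The second differences are constant (4) and nonzero, while all higher differences vanish, so the minimal degree is 2.

2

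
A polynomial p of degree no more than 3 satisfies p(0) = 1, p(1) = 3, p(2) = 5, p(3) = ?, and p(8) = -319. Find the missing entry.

The 4 known points determine the degree-3 polynomial uniquely.
Write p(x) = ax^3 + bx^2 + cx + d. Substituting each data point gives a linear system:
  d = 1
  a + b + c + d = 3
  8a + 4b + 2c + d = 5
  512a + 64b + 8c + d = -319
Solving the system yields a = -1, b = 3, c = 0, d = 1.
So p(x) = -x³ + 3x² + 1.
Then p(3) = 1.

1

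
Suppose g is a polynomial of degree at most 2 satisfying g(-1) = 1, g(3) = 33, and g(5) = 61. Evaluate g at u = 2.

Write g(u) = au^2 + bu + c. Substituting each data point gives a linear system:
  a - b + c = 1
  9a + 3b + c = 33
  25a + 5b + c = 61
Solving the system yields a = 1, b = 6, c = 6.
So g(u) = u² + 6u + 6.
Then g(2) = 22.

22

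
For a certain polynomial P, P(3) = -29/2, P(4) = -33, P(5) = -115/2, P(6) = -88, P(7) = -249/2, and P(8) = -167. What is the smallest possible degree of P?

Forward differences of the values at x = 3, 4, 5, 6, 7, 8:
  P  : -29/2  -33  -115/2  -88  -249/2  -167
  Δ  : -37/2  -49/2  -61/2  -73/2  -85/2
  Δ^2: -6  -6  -6  -6
  Δ^3: 0  0  0
  Δ^4: 0  0
  Δ^5: 0
The second differences are constant (-6) and nonzero, while all higher differences vanish, so the minimal degree is 2.

2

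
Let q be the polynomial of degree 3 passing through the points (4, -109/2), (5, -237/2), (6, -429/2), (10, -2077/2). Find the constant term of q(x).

3/2

Write q(x) = ax^3 + bx^2 + cx + d. Substituting each data point gives a linear system:
  64a + 16b + 4c + d = -109/2
  125a + 25b + 5c + d = -237/2
  216a + 36b + 6c + d = -429/2
  1000a + 100b + 10c + d = -2077/2
Solving the system yields a = -1, b = -1, c = 6, d = 3/2.
So q(x) = -x^3 - x^2 + 6x + 3/2.
The constant term is 3/2.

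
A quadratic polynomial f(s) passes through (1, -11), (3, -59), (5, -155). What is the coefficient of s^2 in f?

-6

Write f(s) = as^2 + bs + c. Substituting each data point gives a linear system:
  a + b + c = -11
  9a + 3b + c = -59
  25a + 5b + c = -155
Solving the system yields a = -6, b = 0, c = -5.
So f(s) = -6s^2 - 5.
The leading coefficient is -6.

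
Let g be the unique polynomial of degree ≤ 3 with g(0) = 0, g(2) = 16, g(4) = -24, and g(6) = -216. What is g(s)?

g(s) = -2s^3 + 5s^2 + 6s

Using the Lagrange interpolation formula with nodes 0, 2, 4, 6:
  L_0(s) = (s - 2)(s - 4)(s - 6) / -48
  L_1(s) = s(s - 4)(s - 6) / 16
  L_2(s) = s(s - 2)(s - 6) / -16
  L_3(s) = s(s - 2)(s - 4) / 48
Then g(s) = 0·L_0(s) + 16·L_1(s) - 24·L_2(s) - 216·L_3(s).
Expanding and collecting terms gives g(s) = -2s^3 + 5s^2 + 6s.
Check: g(2) = 16. ✓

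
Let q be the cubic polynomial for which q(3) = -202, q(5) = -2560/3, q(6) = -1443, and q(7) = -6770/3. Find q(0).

-5

Using the Lagrange interpolation formula with nodes 3, 5, 6, 7:
  L_0(x) = (x - 5)(x - 6)(x - 7) / -24
  L_1(x) = (x - 3)(x - 6)(x - 7) / 4
  L_2(x) = (x - 3)(x - 5)(x - 7) / -3
  L_3(x) = (x - 3)(x - 5)(x - 6) / 8
Then q(x) = -202·L_0(x) - 2560/3·L_1(x) - 1443·L_2(x) - 6770/3·L_3(x).
Expanding and collecting terms gives q(x) = -6x³ - 4x² + (1/3)x - 5.
Evaluating at x = 0: q(0) = -5.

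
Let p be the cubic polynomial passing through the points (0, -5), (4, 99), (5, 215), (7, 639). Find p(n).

Using the Lagrange interpolation formula with nodes 0, 4, 5, 7:
  L_0(n) = (n - 4)(n - 5)(n - 7) / -140
  L_1(n) = n(n - 5)(n - 7) / 12
  L_2(n) = n(n - 4)(n - 7) / -10
  L_3(n) = n(n - 4)(n - 5) / 42
Then p(n) = -5·L_0(n) + 99·L_1(n) + 215·L_2(n) + 639·L_3(n).
Expanding and collecting terms gives p(n) = 2n³ - 6n - 5.
Check: p(7) = 639. ✓

p(n) = 2n^3 - 6n - 5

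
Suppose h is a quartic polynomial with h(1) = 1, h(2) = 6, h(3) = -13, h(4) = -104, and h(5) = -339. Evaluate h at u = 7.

Write h(u) = au^4 + bu^3 + cu^2 + du + e. Substituting each data point gives a linear system:
  a + b + c + d + e = 1
  16a + 8b + 4c + 2d + e = 6
  81a + 27b + 9c + 3d + e = -13
  256a + 64b + 16c + 4d + e = -104
  625a + 125b + 25c + 5d + e = -339
Solving the system yields a = -1, b = 2, c = 1, d = 3, e = -4.
So h(u) = -u⁴ + 2u³ + u² + 3u - 4.
Then h(7) = -1649.

-1649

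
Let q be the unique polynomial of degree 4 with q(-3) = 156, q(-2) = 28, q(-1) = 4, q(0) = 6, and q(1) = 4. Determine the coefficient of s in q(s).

1

Write q(s) = as^4 + bs^3 + cs^2 + ds + e. Substituting each data point gives a linear system:
  81a - 27b + 9c - 3d + e = 156
  16a - 8b + 4c - 2d + e = 28
  a - b + c - d + e = 4
  e = 6
  a + b + c + d + e = 4
Solving the system yields a = 2, b = -1, c = -4, d = 1, e = 6.
So q(s) = 2s⁴ - s³ - 4s² + s + 6.
The coefficient of s is 1.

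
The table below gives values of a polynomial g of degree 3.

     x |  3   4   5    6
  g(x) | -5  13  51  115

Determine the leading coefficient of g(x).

Write g(x) = ax^3 + bx^2 + cx + d. Substituting each data point gives a linear system:
  27a + 9b + 3c + d = -5
  64a + 16b + 4c + d = 13
  125a + 25b + 5c + d = 51
  216a + 36b + 6c + d = 115
Solving the system yields a = 1, b = -2, c = -5, d = 1.
So g(x) = x³ - 2x² - 5x + 1.
The leading coefficient is 1.

1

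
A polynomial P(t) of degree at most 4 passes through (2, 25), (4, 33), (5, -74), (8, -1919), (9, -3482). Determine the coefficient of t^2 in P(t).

Write P(t) = at^4 + bt^3 + ct^2 + dt + e. Substituting each data point gives a linear system:
  16a + 8b + 4c + 2d + e = 25
  256a + 64b + 16c + 4d + e = 33
  625a + 125b + 25c + 5d + e = -74
  4096a + 512b + 64c + 8d + e = -1919
  6561a + 729b + 81c + 9d + e = -3482
Solving the system yields a = -1, b = 4, c = 2, d = 0, e = 1.
So P(t) = -t^4 + 4t^3 + 2t^2 + 1.
The coefficient of t^2 is 2.

2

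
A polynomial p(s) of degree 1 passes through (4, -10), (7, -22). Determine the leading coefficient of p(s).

Write p(s) = as + b. Substituting each data point gives a linear system:
  4a + b = -10
  7a + b = -22
Solving the system yields a = -4, b = 6.
So p(s) = -4s + 6.
The leading coefficient is -4.

-4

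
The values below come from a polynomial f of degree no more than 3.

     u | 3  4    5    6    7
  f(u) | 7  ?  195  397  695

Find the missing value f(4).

71

On equispaced nodes a degree-3 polynomial has vanishing fourth forward difference, so
  f(3) - 4·f(4) + 6·f(5) - 4·f(6) + f(7) = 0.
Substituting the known values and solving for f(4):
  -4·f(4) = -284
  f(4) = 71.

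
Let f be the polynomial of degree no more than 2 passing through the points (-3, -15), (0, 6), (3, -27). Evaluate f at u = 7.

-155

Forward differences of the values at u = -3, 0, 3:
  f  : -15  6  -27
  Δ  : 21  -33
  Δ^2: -54
The second differences are constant, confirming degree 2.
Interpolating (Newton forward form) and evaluating at u = 7 gives f(7) = -155.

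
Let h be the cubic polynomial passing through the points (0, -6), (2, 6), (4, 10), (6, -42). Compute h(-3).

66

Using the Lagrange interpolation formula with nodes 0, 2, 4, 6:
  L_0(s) = (s - 2)(s - 4)(s - 6) / -48
  L_1(s) = s(s - 4)(s - 6) / 16
  L_2(s) = s(s - 2)(s - 6) / -16
  L_3(s) = s(s - 2)(s - 4) / 48
Then h(s) = -6·L_0(s) + 6·L_1(s) + 10·L_2(s) - 42·L_3(s).
Expanding and collecting terms gives h(s) = -s^3 + 5s^2 - 6.
Evaluating at s = -3: h(-3) = 66.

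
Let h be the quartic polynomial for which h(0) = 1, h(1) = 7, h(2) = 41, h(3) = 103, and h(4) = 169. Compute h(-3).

-209

Write h(u) = au^4 + bu^3 + cu^2 + du + e. Substituting each data point gives a linear system:
  e = 1
  a + b + c + d + e = 7
  16a + 8b + 4c + 2d + e = 41
  81a + 27b + 9c + 3d + e = 103
  256a + 64b + 16c + 4d + e = 169
Solving the system yields a = -1, b = 6, c = 3, d = -2, e = 1.
So h(u) = -u^4 + 6u^3 + 3u^2 - 2u + 1.
Then h(-3) = -209.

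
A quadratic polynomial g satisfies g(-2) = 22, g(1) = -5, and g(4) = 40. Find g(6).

Using the Lagrange interpolation formula with nodes -2, 1, 4:
  L_0(u) = (u - 1)(u - 4) / 18
  L_1(u) = (u + 2)(u - 4) / -9
  L_2(u) = (u + 2)(u - 1) / 18
Then g(u) = 22·L_0(u) - 5·L_1(u) + 40·L_2(u).
Expanding and collecting terms gives g(u) = 4u^2 - 5u - 4.
Evaluating at u = 6: g(6) = 110.

110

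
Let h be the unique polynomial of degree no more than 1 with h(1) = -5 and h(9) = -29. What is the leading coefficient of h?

Write h(u) = au + b. Substituting each data point gives a linear system:
  a + b = -5
  9a + b = -29
Solving the system yields a = -3, b = -2.
So h(u) = -3u - 2.
The leading coefficient is -3.

-3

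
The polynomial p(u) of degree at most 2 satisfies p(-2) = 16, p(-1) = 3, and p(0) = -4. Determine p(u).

p(u) = 3u^2 - 4u - 4

Using the Lagrange interpolation formula with nodes -2, -1, 0:
  L_0(u) = (u + 1)u / 2
  L_1(u) = (u + 2)u / -1
  L_2(u) = (u + 2)(u + 1) / 2
Then p(u) = 16·L_0(u) + 3·L_1(u) - 4·L_2(u).
Expanding and collecting terms gives p(u) = 3u^2 - 4u - 4.
Check: p(0) = -4. ✓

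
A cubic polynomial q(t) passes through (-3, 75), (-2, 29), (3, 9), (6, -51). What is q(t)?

Write q(t) = at^3 + bt^2 + ct + d. Substituting each data point gives a linear system:
  -27a + 9b - 3c + d = 75
  -8a + 4b - 2c + d = 29
  27a + 9b + 3c + d = 9
  216a + 36b + 6c + d = -51
Solving the system yields a = -1, b = 5, c = -2, d = -3.
So q(t) = -t^3 + 5t^2 - 2t - 3.
Check: q(-3) = 75. ✓

q(t) = -t^3 + 5t^2 - 2t - 3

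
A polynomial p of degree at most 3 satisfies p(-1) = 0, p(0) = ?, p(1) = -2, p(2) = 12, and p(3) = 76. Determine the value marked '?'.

4

The 4 known points determine the degree-3 polynomial uniquely.
Write p(s) = as^3 + bs^2 + cs + d. Substituting each data point gives a linear system:
  -a + b - c + d = 0
  a + b + c + d = -2
  8a + 4b + 2c + d = 12
  27a + 9b + 3c + d = 76
Solving the system yields a = 5, b = -5, c = -6, d = 4.
So p(s) = 5s^3 - 5s^2 - 6s + 4.
Then p(0) = 4.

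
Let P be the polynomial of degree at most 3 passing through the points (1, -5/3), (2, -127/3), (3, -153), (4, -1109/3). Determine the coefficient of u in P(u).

-5/3

Write P(u) = au^3 + bu^2 + cu + d. Substituting each data point gives a linear system:
  a + b + c + d = -5/3
  8a + 4b + 2c + d = -127/3
  27a + 9b + 3c + d = -153
  64a + 16b + 4c + d = -1109/3
Solving the system yields a = -6, b = 1, c = -5/3, d = 5.
So P(u) = -6u³ + u² - (5/3)u + 5.
The coefficient of u is -5/3.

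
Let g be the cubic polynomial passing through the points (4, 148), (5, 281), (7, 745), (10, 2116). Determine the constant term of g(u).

Write g(u) = au^3 + bu^2 + cu + d. Substituting each data point gives a linear system:
  64a + 16b + 4c + d = 148
  125a + 25b + 5c + d = 281
  343a + 49b + 7c + d = 745
  1000a + 100b + 10c + d = 2116
Solving the system yields a = 2, b = 1, c = 2, d = -4.
So g(u) = 2u^3 + u^2 + 2u - 4.
The constant term is -4.

-4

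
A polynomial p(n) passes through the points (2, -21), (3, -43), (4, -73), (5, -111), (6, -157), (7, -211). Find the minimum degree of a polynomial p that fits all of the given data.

2

Forward differences of the values at n = 2, 3, 4, 5, 6, 7:
  p  : -21  -43  -73  -111  -157  -211
  Δ  : -22  -30  -38  -46  -54
  Δ^2: -8  -8  -8  -8
  Δ^3: 0  0  0
  Δ^4: 0  0
  Δ^5: 0
The second differences are constant (-8) and nonzero, while all higher differences vanish, so the minimal degree is 2.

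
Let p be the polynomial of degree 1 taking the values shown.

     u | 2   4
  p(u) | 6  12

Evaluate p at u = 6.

Using the Lagrange interpolation formula with nodes 2, 4:
  L_0(u) = (u - 4) / -2
  L_1(u) = (u - 2) / 2
Then p(u) = 6·L_0(u) + 12·L_1(u).
Expanding and collecting terms gives p(u) = 3u.
Evaluating at u = 6: p(6) = 18.

18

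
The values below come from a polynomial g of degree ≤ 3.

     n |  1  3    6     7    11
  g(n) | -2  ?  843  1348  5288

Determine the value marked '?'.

The 4 known points determine the degree-3 polynomial uniquely.
Write g(n) = an^3 + bn^2 + cn + d. Substituting each data point gives a linear system:
  a + b + c + d = -2
  216a + 36b + 6c + d = 843
  343a + 49b + 7c + d = 1348
  1331a + 121b + 11c + d = 5288
Solving the system yields a = 4, b = 0, c = -3, d = -3.
So g(n) = 4n³ - 3n - 3.
Then g(3) = 96.

96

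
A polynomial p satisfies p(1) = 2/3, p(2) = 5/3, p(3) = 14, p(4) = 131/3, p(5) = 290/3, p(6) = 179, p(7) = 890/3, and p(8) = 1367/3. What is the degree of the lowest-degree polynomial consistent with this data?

3

Forward differences of the values at s = 1, 2, 3, 4, 5, 6, 7, 8:
  p  : 2/3  5/3  14  131/3  290/3  179  890/3  1367/3
  Δ  : 1  37/3  89/3  53  247/3  353/3  159
  Δ^2: 34/3  52/3  70/3  88/3  106/3  124/3
  Δ^3: 6  6  6  6  6
  Δ^4: 0  0  0  0
  Δ^5: 0  0  0
  Δ^6: 0  0
  Δ^7: 0
The third differences are constant (6) and nonzero, while all higher differences vanish, so the minimal degree is 3.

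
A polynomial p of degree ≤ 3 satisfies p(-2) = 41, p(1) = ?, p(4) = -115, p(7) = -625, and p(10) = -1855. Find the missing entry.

The 4 known points determine the degree-3 polynomial uniquely.
Write p(s) = as^3 + bs^2 + cs + d. Substituting each data point gives a linear system:
  -8a + 4b - 2c + d = 41
  64a + 16b + 4c + d = -115
  343a + 49b + 7c + d = -625
  1000a + 100b + 10c + d = -1855
Solving the system yields a = -2, b = 2, c = -6, d = 5.
So p(s) = -2s^3 + 2s^2 - 6s + 5.
Then p(1) = -1.

-1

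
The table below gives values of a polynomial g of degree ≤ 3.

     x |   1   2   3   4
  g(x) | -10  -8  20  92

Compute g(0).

-4

Using the Lagrange interpolation formula with nodes 1, 2, 3, 4:
  L_0(x) = (x - 2)(x - 3)(x - 4) / -6
  L_1(x) = (x - 1)(x - 3)(x - 4) / 2
  L_2(x) = (x - 1)(x - 2)(x - 4) / -2
  L_3(x) = (x - 1)(x - 2)(x - 3) / 6
Then g(x) = -10·L_0(x) - 8·L_1(x) + 20·L_2(x) + 92·L_3(x).
Expanding and collecting terms gives g(x) = 3x^3 - 5x^2 - 4x - 4.
Evaluating at x = 0: g(0) = -4.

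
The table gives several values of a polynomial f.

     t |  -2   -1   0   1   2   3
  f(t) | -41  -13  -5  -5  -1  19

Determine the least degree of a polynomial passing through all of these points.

3

Forward differences of the values at t = -2, -1, 0, 1, 2, 3:
  f  : -41  -13  -5  -5  -1  19
  Δ  : 28  8  0  4  20
  Δ^2: -20  -8  4  16
  Δ^3: 12  12  12
  Δ^4: 0  0
  Δ^5: 0
The third differences are constant (12) and nonzero, while all higher differences vanish, so the minimal degree is 3.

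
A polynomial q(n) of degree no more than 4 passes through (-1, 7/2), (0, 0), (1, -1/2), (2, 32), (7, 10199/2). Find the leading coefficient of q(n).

Write q(n) = an^4 + bn^3 + cn^2 + dn + e. Substituting each data point gives a linear system:
  a - b + c - d + e = 7/2
  e = 0
  a + b + c + d + e = -1/2
  16a + 8b + 4c + 2d + e = 32
  2401a + 343b + 49c + 7d + e = 10199/2
Solving the system yields a = 2, b = 1, c = -1/2, d = -3, e = 0.
So q(n) = 2n⁴ + n³ - (1/2)n² - 3n.
The leading coefficient is 2.

2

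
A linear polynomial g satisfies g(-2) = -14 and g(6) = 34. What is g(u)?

Write g(u) = au + b. Substituting each data point gives a linear system:
  -2a + b = -14
  6a + b = 34
Solving the system yields a = 6, b = -2.
So g(u) = 6u - 2.
Check: g(6) = 34. ✓

g(u) = 6u - 2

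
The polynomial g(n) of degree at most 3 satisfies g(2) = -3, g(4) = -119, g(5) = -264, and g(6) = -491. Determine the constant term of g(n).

1

Write g(n) = an^3 + bn^2 + cn + d. Substituting each data point gives a linear system:
  8a + 4b + 2c + d = -3
  64a + 16b + 4c + d = -119
  125a + 25b + 5c + d = -264
  216a + 36b + 6c + d = -491
Solving the system yields a = -3, b = 4, c = 2, d = 1.
So g(n) = -3n^3 + 4n^2 + 2n + 1.
The constant term is 1.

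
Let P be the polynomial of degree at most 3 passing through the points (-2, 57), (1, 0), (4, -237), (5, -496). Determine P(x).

Write P(x) = ax^3 + bx^2 + cx + d. Substituting each data point gives a linear system:
  -8a + 4b - 2c + d = 57
  a + b + c + d = 0
  64a + 16b + 4c + d = -237
  125a + 25b + 5c + d = -496
Solving the system yields a = -5, b = 5, c = 1, d = -1.
So P(x) = -5x³ + 5x² + x - 1.
Check: P(4) = -237. ✓

P(x) = -5x^3 + 5x^2 + x - 1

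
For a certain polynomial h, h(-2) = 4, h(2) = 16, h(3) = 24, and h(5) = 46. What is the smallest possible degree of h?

2

Divided differences on the nodes -2, 2, 3, 5:
  order 0: 4  16  24  46
  order 1: 3  8  11
  order 2: 1  1
  order 3: 0
The order-2 divided differences are all 1 (nonzero) and every higher order vanishes, so the data lies on a polynomial of degree exactly 2.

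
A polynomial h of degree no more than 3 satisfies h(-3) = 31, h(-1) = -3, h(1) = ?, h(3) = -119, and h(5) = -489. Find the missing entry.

-5

The 4 known points determine the degree-3 polynomial uniquely.
Write h(t) = at^3 + bt^2 + ct + d. Substituting each data point gives a linear system:
  -27a + 9b - 3c + d = 31
  -a + b - c + d = -3
  27a + 9b + 3c + d = -119
  125a + 25b + 5c + d = -489
Solving the system yields a = -3, b = -5, c = 2, d = 1.
So h(t) = -3t³ - 5t² + 2t + 1.
Then h(1) = -5.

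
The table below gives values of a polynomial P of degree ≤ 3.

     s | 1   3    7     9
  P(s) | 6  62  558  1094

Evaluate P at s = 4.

Write P(s) = as^3 + bs^2 + cs + d. Substituting each data point gives a linear system:
  a + b + c + d = 6
  27a + 9b + 3c + d = 62
  343a + 49b + 7c + d = 558
  729a + 81b + 9c + d = 1094
Solving the system yields a = 1, b = 5, c = -5, d = 5.
So P(s) = s³ + 5s² - 5s + 5.
Then P(4) = 129.

129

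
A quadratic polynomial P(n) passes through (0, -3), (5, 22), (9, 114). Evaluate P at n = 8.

Write P(n) = an^2 + bn + c. Substituting each data point gives a linear system:
  c = -3
  25a + 5b + c = 22
  81a + 9b + c = 114
Solving the system yields a = 2, b = -5, c = -3.
So P(n) = 2n^2 - 5n - 3.
Then P(8) = 85.

85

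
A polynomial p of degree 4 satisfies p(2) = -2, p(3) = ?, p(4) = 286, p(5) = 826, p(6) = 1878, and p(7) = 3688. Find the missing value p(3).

The 5 known points determine the degree-4 polynomial uniquely.
Write p(u) = au^4 + bu^3 + cu^2 + du + e. Substituting each data point gives a linear system:
  16a + 8b + 4c + 2d + e = -2
  256a + 64b + 16c + 4d + e = 286
  625a + 125b + 25c + 5d + e = 826
  1296a + 216b + 36c + 6d + e = 1878
  2401a + 343b + 49c + 7d + e = 3688
Solving the system yields a = 2, b = -3, c = -1, d = -6, e = 6.
So p(u) = 2u^4 - 3u^3 - u^2 - 6u + 6.
Then p(3) = 60.

60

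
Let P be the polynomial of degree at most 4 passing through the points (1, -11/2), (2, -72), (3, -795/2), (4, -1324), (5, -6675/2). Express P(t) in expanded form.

P(t) = -6t^4 + 3t^3 + (5/2)t^2 - 5t

Write P(t) = at^4 + bt^3 + ct^2 + dt + e. Substituting each data point gives a linear system:
  a + b + c + d + e = -11/2
  16a + 8b + 4c + 2d + e = -72
  81a + 27b + 9c + 3d + e = -795/2
  256a + 64b + 16c + 4d + e = -1324
  625a + 125b + 25c + 5d + e = -6675/2
Solving the system yields a = -6, b = 3, c = 5/2, d = -5, e = 0.
So P(t) = -6t^4 + 3t^3 + (5/2)t^2 - 5t.
Check: P(3) = -795/2. ✓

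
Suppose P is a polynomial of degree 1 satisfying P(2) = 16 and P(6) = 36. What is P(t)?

P(t) = 5t + 6

Using the Lagrange interpolation formula with nodes 2, 6:
  L_0(t) = (t - 6) / -4
  L_1(t) = (t - 2) / 4
Then P(t) = 16·L_0(t) + 36·L_1(t).
Expanding and collecting terms gives P(t) = 5t + 6.
Check: P(2) = 16. ✓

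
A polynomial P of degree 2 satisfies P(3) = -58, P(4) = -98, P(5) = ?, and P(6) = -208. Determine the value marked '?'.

-148

The 3 known points determine the degree-2 polynomial uniquely.
Write P(s) = as^2 + bs + c. Substituting each data point gives a linear system:
  9a + 3b + c = -58
  16a + 4b + c = -98
  36a + 6b + c = -208
Solving the system yields a = -5, b = -5, c = 2.
So P(s) = -5s² - 5s + 2.
Then P(5) = -148.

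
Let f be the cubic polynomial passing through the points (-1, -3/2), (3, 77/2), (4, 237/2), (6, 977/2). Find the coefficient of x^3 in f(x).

Write f(x) = ax^3 + bx^2 + cx + d. Substituting each data point gives a linear system:
  -a + b - c + d = -3/2
  27a + 9b + 3c + d = 77/2
  64a + 16b + 4c + d = 237/2
  216a + 36b + 6c + d = 977/2
Solving the system yields a = 3, b = -4, c = -3, d = 5/2.
So f(x) = 3x³ - 4x² - 3x + 5/2.
The leading coefficient is 3.

3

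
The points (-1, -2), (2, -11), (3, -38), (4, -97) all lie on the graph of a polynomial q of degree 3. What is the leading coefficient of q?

Write q(u) = au^3 + bu^2 + cu + d. Substituting each data point gives a linear system:
  -a + b - c + d = -2
  8a + 4b + 2c + d = -11
  27a + 9b + 3c + d = -38
  64a + 16b + 4c + d = -97
Solving the system yields a = -2, b = 2, c = 1, d = -5.
So q(u) = -2u^3 + 2u^2 + u - 5.
The leading coefficient is -2.

-2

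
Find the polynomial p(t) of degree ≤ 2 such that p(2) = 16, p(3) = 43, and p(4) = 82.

Using the Lagrange interpolation formula with nodes 2, 3, 4:
  L_0(t) = (t - 3)(t - 4) / 2
  L_1(t) = (t - 2)(t - 4) / -1
  L_2(t) = (t - 2)(t - 3) / 2
Then p(t) = 16·L_0(t) + 43·L_1(t) + 82·L_2(t).
Expanding and collecting terms gives p(t) = 6t^2 - 3t - 2.
Check: p(2) = 16. ✓

p(t) = 6t^2 - 3t - 2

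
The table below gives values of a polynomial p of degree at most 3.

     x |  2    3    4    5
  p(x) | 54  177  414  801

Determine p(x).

Write p(x) = ax^3 + bx^2 + cx + d. Substituting each data point gives a linear system:
  8a + 4b + 2c + d = 54
  27a + 9b + 3c + d = 177
  64a + 16b + 4c + d = 414
  125a + 25b + 5c + d = 801
Solving the system yields a = 6, b = 3, c = -6, d = 6.
So p(x) = 6x^3 + 3x^2 - 6x + 6.
Check: p(4) = 414. ✓

p(x) = 6x^3 + 3x^2 - 6x + 6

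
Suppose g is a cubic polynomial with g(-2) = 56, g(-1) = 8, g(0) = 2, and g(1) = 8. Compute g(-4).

Forward differences of the values at u = -2, -1, 0, 1:
  g  : 56  8  2  8
  Δ  : -48  -6  6
  Δ^2: 42  12
  Δ^3: -30
The third differences are constant, confirming degree 3.
Interpolating (Newton forward form) and evaluating at u = -4 gives g(-4) = 398.

398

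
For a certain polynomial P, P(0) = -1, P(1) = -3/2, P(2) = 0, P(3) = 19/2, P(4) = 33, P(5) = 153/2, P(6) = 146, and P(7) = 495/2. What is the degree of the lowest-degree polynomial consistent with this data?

Forward differences of the values at x = 0, 1, 2, 3, 4, 5, 6, 7:
  P  : -1  -3/2  0  19/2  33  153/2  146  495/2
  Δ  : -1/2  3/2  19/2  47/2  87/2  139/2  203/2
  Δ^2: 2  8  14  20  26  32
  Δ^3: 6  6  6  6  6
  Δ^4: 0  0  0  0
  Δ^5: 0  0  0
  Δ^6: 0  0
  Δ^7: 0
The third differences are constant (6) and nonzero, while all higher differences vanish, so the minimal degree is 3.

3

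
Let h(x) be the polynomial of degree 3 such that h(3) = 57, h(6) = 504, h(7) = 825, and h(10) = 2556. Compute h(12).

4530

Using the Lagrange interpolation formula with nodes 3, 6, 7, 10:
  L_0(x) = (x - 6)(x - 7)(x - 10) / -84
  L_1(x) = (x - 3)(x - 7)(x - 10) / 12
  L_2(x) = (x - 3)(x - 6)(x - 10) / -12
  L_3(x) = (x - 3)(x - 6)(x - 7) / 84
Then h(x) = 57·L_0(x) + 504·L_1(x) + 825·L_2(x) + 2556·L_3(x).
Expanding and collecting terms gives h(x) = 3x^3 - 5x^2 + 5x + 6.
Evaluating at x = 12: h(12) = 4530.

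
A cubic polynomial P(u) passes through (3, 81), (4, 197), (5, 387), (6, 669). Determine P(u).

P(u) = 3u^3 + u^2 - 2u - 3

Write P(u) = au^3 + bu^2 + cu + d. Substituting each data point gives a linear system:
  27a + 9b + 3c + d = 81
  64a + 16b + 4c + d = 197
  125a + 25b + 5c + d = 387
  216a + 36b + 6c + d = 669
Solving the system yields a = 3, b = 1, c = -2, d = -3.
So P(u) = 3u^3 + u^2 - 2u - 3.
Check: P(4) = 197. ✓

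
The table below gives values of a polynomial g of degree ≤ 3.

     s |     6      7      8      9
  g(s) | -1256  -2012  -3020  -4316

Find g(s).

Write g(s) = as^3 + bs^2 + cs + d. Substituting each data point gives a linear system:
  216a + 36b + 6c + d = -1256
  343a + 49b + 7c + d = -2012
  512a + 64b + 8c + d = -3020
  729a + 81b + 9c + d = -4316
Solving the system yields a = -6, b = 0, c = 6, d = 4.
So g(s) = -6s³ + 6s + 4.
Check: g(9) = -4316. ✓

g(s) = -6s^3 + 6s + 4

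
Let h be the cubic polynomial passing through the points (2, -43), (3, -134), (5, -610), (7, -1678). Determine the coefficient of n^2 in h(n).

Write h(n) = an^3 + bn^2 + cn + d. Substituting each data point gives a linear system:
  8a + 4b + 2c + d = -43
  27a + 9b + 3c + d = -134
  125a + 25b + 5c + d = -610
  343a + 49b + 7c + d = -1678
Solving the system yields a = -5, b = 1, c = -1, d = -5.
So h(n) = -5n³ + n² - n - 5.
The coefficient of n^2 is 1.

1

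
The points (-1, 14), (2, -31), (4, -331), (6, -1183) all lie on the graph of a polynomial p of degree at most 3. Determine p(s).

p(s) = -6s^3 + 3s^2 + 5

Write p(s) = as^3 + bs^2 + cs + d. Substituting each data point gives a linear system:
  -a + b - c + d = 14
  8a + 4b + 2c + d = -31
  64a + 16b + 4c + d = -331
  216a + 36b + 6c + d = -1183
Solving the system yields a = -6, b = 3, c = 0, d = 5.
So p(s) = -6s³ + 3s² + 5.
Check: p(4) = -331. ✓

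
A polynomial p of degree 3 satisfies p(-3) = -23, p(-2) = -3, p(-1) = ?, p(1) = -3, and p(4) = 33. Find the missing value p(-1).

3

The 4 known points determine the degree-3 polynomial uniquely.
Write p(t) = at^3 + bt^2 + ct + d. Substituting each data point gives a linear system:
  -27a + 9b - 3c + d = -23
  -8a + 4b - 2c + d = -3
  a + b + c + d = -3
  64a + 16b + 4c + d = 33
Solving the system yields a = 1, b = -1, c = -4, d = 1.
So p(t) = t^3 - t^2 - 4t + 1.
Then p(-1) = 3.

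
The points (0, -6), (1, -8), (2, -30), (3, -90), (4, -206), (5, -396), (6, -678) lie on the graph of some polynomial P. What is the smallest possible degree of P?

Forward differences of the values at s = 0, 1, 2, 3, 4, 5, 6:
  P  : -6  -8  -30  -90  -206  -396  -678
  Δ  : -2  -22  -60  -116  -190  -282
  Δ^2: -20  -38  -56  -74  -92
  Δ^3: -18  -18  -18  -18
  Δ^4: 0  0  0
  Δ^5: 0  0
  Δ^6: 0
The third differences are constant (-18) and nonzero, while all higher differences vanish, so the minimal degree is 3.

3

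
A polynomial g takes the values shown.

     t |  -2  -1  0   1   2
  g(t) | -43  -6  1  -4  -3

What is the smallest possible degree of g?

3

Forward differences of the values at t = -2, -1, 0, 1, 2:
  g  : -43  -6  1  -4  -3
  Δ  : 37  7  -5  1
  Δ^2: -30  -12  6
  Δ^3: 18  18
  Δ^4: 0
The third differences are constant (18) and nonzero, while all higher differences vanish, so the minimal degree is 3.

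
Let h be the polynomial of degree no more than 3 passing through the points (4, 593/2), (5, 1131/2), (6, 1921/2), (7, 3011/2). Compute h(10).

Write h(s) = as^3 + bs^2 + cs + d. Substituting each data point gives a linear system:
  64a + 16b + 4c + d = 593/2
  125a + 25b + 5c + d = 1131/2
  216a + 36b + 6c + d = 1921/2
  343a + 49b + 7c + d = 3011/2
Solving the system yields a = 4, b = 3, c = -2, d = 1/2.
So h(s) = 4s^3 + 3s^2 - 2s + 1/2.
Then h(10) = 8561/2.

8561/2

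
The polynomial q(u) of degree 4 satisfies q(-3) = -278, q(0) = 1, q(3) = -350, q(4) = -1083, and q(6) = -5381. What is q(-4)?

-931

Write q(u) = au^4 + bu^3 + cu^2 + du + e. Substituting each data point gives a linear system:
  81a - 27b + 9c - 3d + e = -278
  e = 1
  81a + 27b + 9c + 3d + e = -350
  256a + 64b + 16c + 4d + e = -1083
  1296a + 216b + 36c + 6d + e = -5381
Solving the system yields a = -4, b = -1, c = 1, d = -3, e = 1.
So q(u) = -4u^4 - u^3 + u^2 - 3u + 1.
Then q(-4) = -931.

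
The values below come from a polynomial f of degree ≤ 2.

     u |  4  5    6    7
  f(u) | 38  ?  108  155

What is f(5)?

On equispaced nodes a degree-2 polynomial has vanishing third forward difference, so
  - f(4) + 3·f(5) - 3·f(6) + f(7) = 0.
Substituting the known values and solving for f(5):
  3·f(5) = 207
  f(5) = 69.

69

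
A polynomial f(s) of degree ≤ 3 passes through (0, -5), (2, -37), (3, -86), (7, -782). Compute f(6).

-509

Write f(s) = as^3 + bs^2 + cs + d. Substituting each data point gives a linear system:
  d = -5
  8a + 4b + 2c + d = -37
  27a + 9b + 3c + d = -86
  343a + 49b + 7c + d = -782
Solving the system yields a = -2, b = -1, c = -6, d = -5.
So f(s) = -2s^3 - s^2 - 6s - 5.
Then f(6) = -509.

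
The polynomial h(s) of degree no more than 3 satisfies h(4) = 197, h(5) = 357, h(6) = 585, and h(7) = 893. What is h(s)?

Using the Lagrange interpolation formula with nodes 4, 5, 6, 7:
  L_0(s) = (s - 5)(s - 6)(s - 7) / -6
  L_1(s) = (s - 4)(s - 6)(s - 7) / 2
  L_2(s) = (s - 4)(s - 5)(s - 7) / -2
  L_3(s) = (s - 4)(s - 5)(s - 6) / 6
Then h(s) = 197·L_0(s) + 357·L_1(s) + 585·L_2(s) + 893·L_3(s).
Expanding and collecting terms gives h(s) = 2s³ + 4s² + 2s - 3.
Check: h(4) = 197. ✓

h(s) = 2s^3 + 4s^2 + 2s - 3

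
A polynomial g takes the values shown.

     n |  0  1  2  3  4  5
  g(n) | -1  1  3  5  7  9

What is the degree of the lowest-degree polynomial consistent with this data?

Forward differences of the values at n = 0, 1, 2, 3, 4, 5:
  g  : -1  1  3  5  7  9
  Δ  : 2  2  2  2  2
  Δ^2: 0  0  0  0
  Δ^3: 0  0  0
  Δ^4: 0  0
  Δ^5: 0
The first differences are constant (2) and nonzero, while all higher differences vanish, so the minimal degree is 1.

1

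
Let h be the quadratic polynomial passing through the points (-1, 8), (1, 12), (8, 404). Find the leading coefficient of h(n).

Write h(n) = an^2 + bn + c. Substituting each data point gives a linear system:
  a - b + c = 8
  a + b + c = 12
  64a + 8b + c = 404
Solving the system yields a = 6, b = 2, c = 4.
So h(n) = 6n^2 + 2n + 4.
The leading coefficient is 6.

6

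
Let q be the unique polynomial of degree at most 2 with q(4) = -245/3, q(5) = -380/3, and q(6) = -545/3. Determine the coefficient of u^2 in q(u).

-5

Write q(u) = au^2 + bu + c. Substituting each data point gives a linear system:
  16a + 4b + c = -245/3
  25a + 5b + c = -380/3
  36a + 6b + c = -545/3
Solving the system yields a = -5, b = 0, c = -5/3.
So q(u) = -5u^2 - 5/3.
The leading coefficient is -5.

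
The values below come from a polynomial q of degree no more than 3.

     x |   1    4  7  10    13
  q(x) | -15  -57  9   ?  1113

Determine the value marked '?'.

On equispaced nodes a degree-3 polynomial has vanishing fourth forward difference, so
  q(1) - 4·q(4) + 6·q(7) - 4·q(10) + q(13) = 0.
Substituting the known values and solving for q(10):
  -4·q(10) = -1380
  q(10) = 345.

345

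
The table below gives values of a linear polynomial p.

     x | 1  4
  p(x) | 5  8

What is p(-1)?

3

Using the Lagrange interpolation formula with nodes 1, 4:
  L_0(x) = (x - 4) / -3
  L_1(x) = (x - 1) / 3
Then p(x) = 5·L_0(x) + 8·L_1(x).
Expanding and collecting terms gives p(x) = x + 4.
Evaluating at x = -1: p(-1) = 3.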